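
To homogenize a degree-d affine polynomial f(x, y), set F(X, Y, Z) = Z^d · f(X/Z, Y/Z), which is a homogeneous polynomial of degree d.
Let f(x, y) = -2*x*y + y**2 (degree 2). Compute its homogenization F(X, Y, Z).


F(X, Y, Z) = -2*X*Y + Y**2

deg(f) = 2.
Substitute x = X/Z, y = Y/Z into f, then multiply by Z^2.
  monomial -2·x^1·y^1 ↦ -2·X^1·Y^1·Z^0.
  monomial 1·x^0·y^2 ↦ 1·X^0·Y^2·Z^0.
Collecting: F(X, Y, Z) = -2*X*Y + Y**2.


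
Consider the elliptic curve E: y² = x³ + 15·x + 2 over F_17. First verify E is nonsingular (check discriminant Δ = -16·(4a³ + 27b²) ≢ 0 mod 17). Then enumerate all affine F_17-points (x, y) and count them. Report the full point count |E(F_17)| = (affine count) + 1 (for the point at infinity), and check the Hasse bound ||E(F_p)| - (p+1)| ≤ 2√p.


Affine points = {(0, 6), (0, 11), (1, 1), (1, 16), (5, 7), (5, 10), (6, 6), (6, 11), (7, 5), (7, 12), (9, 4), (9, 13), (10, 8), (10, 9), (11, 6), (11, 11), (14, 7), (14, 10), (15, 7), (15, 10)}; affine count = 20; |E(F_17)| = 21.

Discriminant check: Δ ∝ 4a³ + 27b² = 4·15³ + 27·2² = 4·3375 + 27·4 ≡ 8 (mod 17). Nonzero ⇒ E is nonsingular.
For each x ∈ F_17, compute rhs = x³ + 15·x + 2 mod 17, then count y ∈ F_17 with y² ≡ rhs.
  x = 0: rhs = 2, matching y values: 6, 11 (2 points).
  x = 1: rhs = 1, matching y values: 1, 16 (2 points).
  x = 2: rhs = 6, matching y values: none (0 points).
  x = 3: rhs = 6, matching y values: none (0 points).
  x = 4: rhs = 7, matching y values: none (0 points).
  x = 5: rhs = 15, matching y values: 7, 10 (2 points).
  x = 6: rhs = 2, matching y values: 6, 11 (2 points).
  x = 7: rhs = 8, matching y values: 5, 12 (2 points).
  x = 8: rhs = 5, matching y values: none (0 points).
  x = 9: rhs = 16, matching y values: 4, 13 (2 points).
  x = 10: rhs = 13, matching y values: 8, 9 (2 points).
  x = 11: rhs = 2, matching y values: 6, 11 (2 points).
  x = 12: rhs = 6, matching y values: none (0 points).
  x = 13: rhs = 14, matching y values: none (0 points).
  x = 14: rhs = 15, matching y values: 7, 10 (2 points).
  x = 15: rhs = 15, matching y values: 7, 10 (2 points).
  x = 16: rhs = 3, matching y values: none (0 points).
Total affine count: 20.
Full point count |E(F_17)| = 20 + 1 = 21.
Hasse bound: |21 − (17+1)| = |3| = 3 ≤ 2√17 ≈ 8.2462 ✓.


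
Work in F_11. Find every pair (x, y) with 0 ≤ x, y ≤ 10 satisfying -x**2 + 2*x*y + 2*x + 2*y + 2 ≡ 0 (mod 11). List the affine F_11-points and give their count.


Affine F_11-points: {(0, 10), (1, 2), (2, 7), (3, 7), (4, 5), (5, 2), (6, 0), (7, 0), (8, 5), (9, 8)}; count = 10.

For each of the 121 pairs (x, y) ∈ F_11², evaluate f(x, y) mod 11. Record the zeros.
  x = 0: [0↦2, 1↦4, 2↦6, 3↦8, 4↦10, 5↦1, 6↦3, 7↦5, 8↦7, 9↦9, 10↦0]  zeros at y ∈ {10}
  x = 1: [0↦3, 1↦7, 2↦0, 3↦4, 4↦8, 5↦1, 6↦5, 7↦9, 8↦2, 9↦6, 10↦10]  zeros at y ∈ {2}
  x = 2: [0↦2, 1↦8, 2↦3, 3↦9, 4↦4, 5↦10, 6↦5, 7↦0, 8↦6, 9↦1, 10↦7]  zeros at y ∈ {7}
  x = 3: [0↦10, 1↦7, 2↦4, 3↦1, 4↦9, 5↦6, 6↦3, 7↦0, 8↦8, 9↦5, 10↦2]  zeros at y ∈ {7}
  x = 4: [0↦5, 1↦4, 2↦3, 3↦2, 4↦1, 5↦0, 6↦10, 7↦9, 8↦8, 9↦7, 10↦6]  zeros at y ∈ {5}
  x = 5: [0↦9, 1↦10, 2↦0, 3↦1, 4↦2, 5↦3, 6↦4, 7↦5, 8↦6, 9↦7, 10↦8]  zeros at y ∈ {2}
  x = 6: [0↦0, 1↦3, 2↦6, 3↦9, 4↦1, 5↦4, 6↦7, 7↦10, 8↦2, 9↦5, 10↦8]  zeros at y ∈ {0}
  x = 7: [0↦0, 1↦5, 2↦10, 3↦4, 4↦9, 5↦3, 6↦8, 7↦2, 8↦7, 9↦1, 10↦6]  zeros at y ∈ {0}
  x = 8: [0↦9, 1↦5, 2↦1, 3↦8, 4↦4, 5↦0, 6↦7, 7↦3, 8↦10, 9↦6, 10↦2]  zeros at y ∈ {5}
  x = 9: [0↦5, 1↦3, 2↦1, 3↦10, 4↦8, 5↦6, 6↦4, 7↦2, 8↦0, 9↦9, 10↦7]  zeros at y ∈ {8}
  x = 10: [0↦10, 1↦10, 2↦10, 3↦10, 4↦10, 5↦10, 6↦10, 7↦10, 8↦10, 9↦10, 10↦10]  zeros at y ∈ ∅
Collecting zeros: affine points = {(0, 10), (1, 2), (2, 7), (3, 7), (4, 5), (5, 2), (6, 0), (7, 0), (8, 5), (9, 8)}.
Total count |C(F_11)_aff| = 10.


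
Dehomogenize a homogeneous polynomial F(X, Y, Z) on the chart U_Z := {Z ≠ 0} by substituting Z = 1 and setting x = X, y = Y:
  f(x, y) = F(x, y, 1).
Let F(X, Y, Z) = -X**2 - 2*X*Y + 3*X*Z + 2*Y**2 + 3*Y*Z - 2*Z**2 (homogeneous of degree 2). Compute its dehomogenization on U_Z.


f(x, y) = -x**2 - 2*x*y + 3*x + 2*y**2 + 3*y - 2

On U_Z we set Z = 1. Each monomial c·X^i·Y^j·Z^k in F becomes c·x^i·y^j·1^k = c·x^i·y^j.
Substituting Z = 1: F(X, Y, 1) = -x**2 - 2*x*y + 3*x + 2*y**2 + 3*y - 2.
Note: deg(f) ≤ deg(F) = 2; strict inequality happens when F is divisible by Z (lost terms).


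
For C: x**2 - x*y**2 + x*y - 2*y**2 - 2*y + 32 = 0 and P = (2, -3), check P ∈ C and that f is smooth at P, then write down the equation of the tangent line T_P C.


Tangent line at P: -8*x + 24*y + 88 = 0.

Step 1: f(2, -3) = 0, so P lies on C.
Step 2: partial derivatives
  f_x(x, y) = 2*x - y**2 + y, f_y(x, y) = -2*x*y + x - 4*y - 2.
  f_x(P) = -8, f_y(P) = 24 (gradient nonzero, so P is smooth).
Step 3: tangent line at P: -8·(x − 2) + 24·(y − -3) = 0.
Expanding: -8*x + 24*y + 88 = 0.


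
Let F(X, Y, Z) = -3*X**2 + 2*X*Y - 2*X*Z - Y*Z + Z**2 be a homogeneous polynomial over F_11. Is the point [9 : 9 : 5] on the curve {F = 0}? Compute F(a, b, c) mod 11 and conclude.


F(9,9,5) ≡ 7 (mod 11); P is NOT on the curve.

Evaluate F(9, 9, 5) term-by-term (mod 11).
  -3*X**2 ↦ -3·81·1·1 = -243
  2*X*Y ↦ 2·9·9·1 = 162
  -2*X*Z ↦ -2·9·1·5 = -90
  -Y*Z ↦ -1·1·9·5 = -45
  Z**2 ↦ 1·1·1·25 = 25
Sum: F(9, 9, 5) = (-243) + (162) + (-90) + (-45) + (25) = -191.
Reducing mod 11: -191 ≡ 7 (mod 11).
Since F(a, b, c) ≡ 7 ≠ 0 (mod 11), P does NOT lie on the curve.


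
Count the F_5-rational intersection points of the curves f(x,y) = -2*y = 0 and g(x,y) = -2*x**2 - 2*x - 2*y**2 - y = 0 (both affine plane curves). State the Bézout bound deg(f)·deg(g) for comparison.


Common zeros: {(0, 0), (4, 0)}; count = 2; Bézout bound = 2.

deg(f) = 1, deg(g) = 2, so Bézout bound = 2.
Scan x ∈ F_5. For each x, list the y ∈ F_5 with f(x, y) ≡ 0 and those with g(x, y) ≡ 0 (mod 5); the common zeros in that column are the intersection.
  x = 0: f ≡ 0 at y ∈ {0}; g ≡ 0 at y ∈ {0, 2}; common: {0}.
  x = 1: f ≡ 0 at y ∈ {0}; g ≡ 0 at y ∈ {3, 4}; common: ∅.
  x = 2: f ≡ 0 at y ∈ {0}; g ≡ 0 at y ∈ {1}; common: ∅.
  x = 3: f ≡ 0 at y ∈ {0}; g ≡ 0 at y ∈ {3, 4}; common: ∅.
  x = 4: f ≡ 0 at y ∈ {0}; g ≡ 0 at y ∈ {0, 2}; common: {0}.
Collecting: common zeros = {(0, 0), (4, 0)}, so the count is 2.
Comparison with the Bézout bound: 2 ≤ 2 = deg(f)·deg(g), as expected for curves with no common component (the bound is attained).


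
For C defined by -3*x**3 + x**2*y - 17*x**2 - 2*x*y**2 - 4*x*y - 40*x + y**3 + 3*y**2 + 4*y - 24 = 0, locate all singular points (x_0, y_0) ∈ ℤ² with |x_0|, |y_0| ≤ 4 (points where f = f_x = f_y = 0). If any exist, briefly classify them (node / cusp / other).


Singular points: {(-2, -2)}; classification: node.

Compute partial derivatives:
  f_x = -9*x**2 + 2*x*y - 34*x - 2*y**2 - 4*y - 40.
  f_y = x**2 - 4*x*y - 4*x + 3*y**2 + 6*y + 4.
Scan x_0 ∈ {−4, ..., 4}. For each x_0, f_y(x_0, y) is a polynomial in y; find its integer roots y ∈ {−4, ..., 4}, then test f_x and f at those candidates.
  x = -4: f_y(-4, y) = 3*y**2 + 22*y + 36; no integer root y with |y| ≤ 4.
  x = -3: f_y(-3, y) = 3*y**2 + 18*y + 25; no integer root y with |y| ≤ 4.
  x = -2: f_y(-2, y) = 3*y**2 + 14*y + 16; vanishes at y ∈ {-2}. (-2, -2): f_x = 0, f = 0 — SINGULAR.
  x = -1: f_y(-1, y) = 3*y**2 + 10*y + 9; no integer root y with |y| ≤ 4.
  x = 0: f_y(0, y) = 3*y**2 + 6*y + 4; no integer root y with |y| ≤ 4.
  x = 1: f_y(1, y) = 3*y**2 + 2*y + 1; no integer root y with |y| ≤ 4.
  x = 2: f_y(2, y) = 3*y**2 - 2*y; vanishes at y ∈ {0}. (2, 0): f_x = -144 ≠ 0.
  x = 3: f_y(3, y) = 3*y**2 - 6*y + 1; no integer root y with |y| ≤ 4.
  x = 4: f_y(4, y) = 3*y**2 - 10*y + 4; no integer root y with |y| ≤ 4.
Only singular point on the grid: (-2, -2).
Classify: substitute x = -2 + u, y = -2 + v and expand: f = -3*u**3 + u**2*v - u**2 - 2*u*v**2 + v**3 + v**2.
No constant or linear terms (consistent with a singular point). Quadratic part: -u**2 + v**2. Cubic part: -3*u**3 + u**2*v - 2*u*v**2 + v**3.
The quadratic part v**2 - u**2 = (v − u)(v + u) splits into two distinct linear factors, so there are two distinct tangent lines y − -2 = ±(x − -2) — this is a node (ordinary double point).
Classification: node.


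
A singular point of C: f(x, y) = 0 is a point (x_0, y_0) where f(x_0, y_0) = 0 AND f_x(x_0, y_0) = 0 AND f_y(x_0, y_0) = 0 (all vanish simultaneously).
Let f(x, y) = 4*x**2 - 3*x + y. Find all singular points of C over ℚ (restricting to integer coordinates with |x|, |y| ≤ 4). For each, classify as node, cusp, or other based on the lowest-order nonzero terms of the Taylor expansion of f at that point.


No singular points in the scanned grid; C is smooth there.

Compute partial derivatives:
  f_x = 8*x - 3.
  f_y = 1.
f_y = 1 is a nonzero constant, so f_y never vanishes: no point (x, y) can satisfy f = f_x = f_y = 0. In particular no (x, y) ∈ {−4, ..., 4}² is singular; the curve is smooth.


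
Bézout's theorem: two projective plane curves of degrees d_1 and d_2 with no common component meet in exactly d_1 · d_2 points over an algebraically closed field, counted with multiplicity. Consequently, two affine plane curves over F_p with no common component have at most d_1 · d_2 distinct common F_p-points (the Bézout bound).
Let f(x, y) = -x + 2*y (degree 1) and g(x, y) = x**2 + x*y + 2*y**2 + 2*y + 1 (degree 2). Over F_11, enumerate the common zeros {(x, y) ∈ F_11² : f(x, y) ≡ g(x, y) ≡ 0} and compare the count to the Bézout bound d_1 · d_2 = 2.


Common zeros: {(2, 1), (3, 7)}; count = 2; Bézout bound = 2.

deg(f) = 1, deg(g) = 2, so Bézout bound = 2.
Scan x ∈ F_11. For each x, list the y ∈ F_11 with f(x, y) ≡ 0 and those with g(x, y) ≡ 0 (mod 11); the common zeros in that column are the intersection.
  x = 0: f ≡ 0 at y ∈ {0}; g ≡ 0 at y ∈ ∅; common: ∅.
  x = 1: f ≡ 0 at y ∈ {6}; g ≡ 0 at y ∈ {7, 8}; common: ∅.
  x = 2: f ≡ 0 at y ∈ {1}; g ≡ 0 at y ∈ {1, 8}; common: {1}.
  x = 3: f ≡ 0 at y ∈ {7}; g ≡ 0 at y ∈ {7}; common: {7}.
  x = 4: f ≡ 0 at y ∈ {2}; g ≡ 0 at y ∈ ∅; common: ∅.
  x = 5: f ≡ 0 at y ∈ {8}; g ≡ 0 at y ∈ ∅; common: ∅.
  x = 6: f ≡ 0 at y ∈ {3}; g ≡ 0 at y ∈ ∅; common: ∅.
  x = 7: f ≡ 0 at y ∈ {9}; g ≡ 0 at y ∈ {6}; common: ∅.
  x = 8: f ≡ 0 at y ∈ {4}; g ≡ 0 at y ∈ {1, 5}; common: ∅.
  x = 9: f ≡ 0 at y ∈ {10}; g ≡ 0 at y ∈ {5, 6}; common: ∅.
  x = 10: f ≡ 0 at y ∈ {5}; g ≡ 0 at y ∈ ∅; common: ∅.
Collecting: common zeros = {(2, 1), (3, 7)}, so the count is 2.
Comparison with the Bézout bound: 2 ≤ 2 = deg(f)·deg(g), as expected for curves with no common component (the bound is attained).


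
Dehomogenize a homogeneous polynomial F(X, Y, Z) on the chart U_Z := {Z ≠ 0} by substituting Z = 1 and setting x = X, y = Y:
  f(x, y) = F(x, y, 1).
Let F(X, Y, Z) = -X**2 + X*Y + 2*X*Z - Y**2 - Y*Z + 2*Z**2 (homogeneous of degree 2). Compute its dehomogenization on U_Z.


f(x, y) = -x**2 + x*y + 2*x - y**2 - y + 2

On U_Z we set Z = 1. Each monomial c·X^i·Y^j·Z^k in F becomes c·x^i·y^j·1^k = c·x^i·y^j.
Substituting Z = 1: F(X, Y, 1) = -x**2 + x*y + 2*x - y**2 - y + 2.
Note: deg(f) ≤ deg(F) = 2; strict inequality happens when F is divisible by Z (lost terms).


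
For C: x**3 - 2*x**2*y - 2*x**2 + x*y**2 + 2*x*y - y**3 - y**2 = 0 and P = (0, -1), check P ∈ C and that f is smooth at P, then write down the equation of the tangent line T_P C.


Tangent line at P: -x - y - 1 = 0.

Step 1: f(0, -1) = 0, so P lies on C.
Step 2: partial derivatives
  f_x(x, y) = 3*x**2 - 4*x*y - 4*x + y**2 + 2*y, f_y(x, y) = -2*x**2 + 2*x*y + 2*x - 3*y**2 - 2*y.
  f_x(P) = -1, f_y(P) = -1 (gradient nonzero, so P is smooth).
Step 3: tangent line at P: -1·(x − 0) + -1·(y − -1) = 0.
Expanding: -x - y - 1 = 0.


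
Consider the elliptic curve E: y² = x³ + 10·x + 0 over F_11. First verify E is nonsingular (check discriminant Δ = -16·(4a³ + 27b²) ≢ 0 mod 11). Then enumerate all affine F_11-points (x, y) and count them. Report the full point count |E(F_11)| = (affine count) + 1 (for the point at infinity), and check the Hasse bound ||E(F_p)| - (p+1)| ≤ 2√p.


Affine points = {(0, 0), (1, 0), (4, 4), (4, 7), (6, 1), (6, 10), (8, 3), (8, 8), (9, 4), (9, 7), (10, 0)}; affine count = 11; |E(F_11)| = 12.

Discriminant check: Δ ∝ 4a³ + 27b² = 4·10³ + 27·0² = 4·1000 + 27·0 ≡ 7 (mod 11). Nonzero ⇒ E is nonsingular.
For each x ∈ F_11, compute rhs = x³ + 10·x + 0 mod 11, then count y ∈ F_11 with y² ≡ rhs.
  x = 0: rhs = 0, matching y values: 0 (1 points).
  x = 1: rhs = 0, matching y values: 0 (1 points).
  x = 2: rhs = 6, matching y values: none (0 points).
  x = 3: rhs = 2, matching y values: none (0 points).
  x = 4: rhs = 5, matching y values: 4, 7 (2 points).
  x = 5: rhs = 10, matching y values: none (0 points).
  x = 6: rhs = 1, matching y values: 1, 10 (2 points).
  x = 7: rhs = 6, matching y values: none (0 points).
  x = 8: rhs = 9, matching y values: 3, 8 (2 points).
  x = 9: rhs = 5, matching y values: 4, 7 (2 points).
  x = 10: rhs = 0, matching y values: 0 (1 points).
Total affine count: 11.
Full point count |E(F_11)| = 11 + 1 = 12.
Hasse bound: |12 − (11+1)| = |0| = 0 ≤ 2√11 ≈ 6.6332 ✓.


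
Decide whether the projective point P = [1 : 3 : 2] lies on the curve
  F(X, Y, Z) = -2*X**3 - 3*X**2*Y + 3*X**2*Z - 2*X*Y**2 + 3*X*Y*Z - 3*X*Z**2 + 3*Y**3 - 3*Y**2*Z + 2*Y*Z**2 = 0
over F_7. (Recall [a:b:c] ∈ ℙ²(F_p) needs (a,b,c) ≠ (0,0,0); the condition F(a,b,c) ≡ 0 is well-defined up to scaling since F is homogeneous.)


F(1,3,2) ≡ 6 (mod 7); P is NOT on the curve.

Evaluate F(1, 3, 2) term-by-term (mod 7).
  -2*X**3 ↦ -2·1·1·1 = -2
  -3*X**2*Y ↦ -3·1·3·1 = -9
  3*X**2*Z ↦ 3·1·1·2 = 6
  -2*X*Y**2 ↦ -2·1·9·1 = -18
  3*X*Y*Z ↦ 3·1·3·2 = 18
  -3*X*Z**2 ↦ -3·1·1·4 = -12
  3*Y**3 ↦ 3·1·27·1 = 81
  -3*Y**2*Z ↦ -3·1·9·2 = -54
  2*Y*Z**2 ↦ 2·1·3·4 = 24
Sum: F(1, 3, 2) = (-2) + (-9) + (6) + (-18) + (18) + (-12) + (81) + (-54) + (24) = 34.
Reducing mod 7: 34 ≡ 6 (mod 7).
Since F(a, b, c) ≡ 6 ≠ 0 (mod 7), P does NOT lie on the curve.


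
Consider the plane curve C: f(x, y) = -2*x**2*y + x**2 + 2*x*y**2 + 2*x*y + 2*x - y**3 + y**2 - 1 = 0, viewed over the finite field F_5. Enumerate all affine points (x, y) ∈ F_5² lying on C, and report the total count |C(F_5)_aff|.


Affine F_5-points: {(0, 2), (3, 2), (4, 3)}; count = 3.

For each of the 25 pairs (x, y) ∈ F_5², evaluate f(x, y) mod 5. Record the zeros.
  x = 0: [0↦4, 1↦4, 2↦0, 3↦1, 4↦1]  zeros at y ∈ {2}
  x = 1: [0↦2, 1↦4, 2↦1, 3↦2, 4↦1]  zeros at y ∈ ∅
  x = 2: [0↦2, 1↦2, 2↦1, 3↦3, 4↦2]  zeros at y ∈ ∅
  x = 3: [0↦4, 1↦3, 2↦0, 3↦4, 4↦4]  zeros at y ∈ {2}
  x = 4: [0↦3, 1↦2, 2↦3, 3↦0, 4↦2]  zeros at y ∈ {3}
Collecting zeros: affine points = {(0, 2), (3, 2), (4, 3)}.
Total count |C(F_5)_aff| = 3.


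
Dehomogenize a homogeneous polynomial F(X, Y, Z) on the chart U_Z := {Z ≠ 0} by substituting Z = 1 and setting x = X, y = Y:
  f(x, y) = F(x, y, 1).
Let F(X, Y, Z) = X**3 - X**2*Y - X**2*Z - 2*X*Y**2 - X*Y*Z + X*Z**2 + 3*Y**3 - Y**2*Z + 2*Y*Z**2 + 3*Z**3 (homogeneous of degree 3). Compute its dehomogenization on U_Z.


f(x, y) = x**3 - x**2*y - x**2 - 2*x*y**2 - x*y + x + 3*y**3 - y**2 + 2*y + 3

On U_Z we set Z = 1. Each monomial c·X^i·Y^j·Z^k in F becomes c·x^i·y^j·1^k = c·x^i·y^j.
Substituting Z = 1: F(X, Y, 1) = x**3 - x**2*y - x**2 - 2*x*y**2 - x*y + x + 3*y**3 - y**2 + 2*y + 3.
Note: deg(f) ≤ deg(F) = 3; strict inequality happens when F is divisible by Z (lost terms).


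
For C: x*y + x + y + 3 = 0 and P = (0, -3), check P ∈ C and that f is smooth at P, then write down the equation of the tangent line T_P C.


Tangent line at P: -2*x + y + 3 = 0.

Step 1: f(0, -3) = 0, so P lies on C.
Step 2: partial derivatives
  f_x(x, y) = y + 1, f_y(x, y) = x + 1.
  f_x(P) = -2, f_y(P) = 1 (gradient nonzero, so P is smooth).
Step 3: tangent line at P: -2·(x − 0) + 1·(y − -3) = 0.
Expanding: -2*x + y + 3 = 0.


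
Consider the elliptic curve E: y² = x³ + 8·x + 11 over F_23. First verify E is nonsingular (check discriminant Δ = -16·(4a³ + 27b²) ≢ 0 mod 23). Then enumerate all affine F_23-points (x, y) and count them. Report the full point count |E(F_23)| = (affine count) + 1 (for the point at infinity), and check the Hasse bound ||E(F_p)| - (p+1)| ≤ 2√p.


Affine points = {(2, 9), (2, 14), (3, 4), (3, 19), (8, 9), (8, 14), (11, 2), (11, 21), (12, 8), (12, 15), (13, 9), (13, 14), (16, 7), (16, 16), (17, 0), (20, 11), (20, 12), (22, 5), (22, 18)}; affine count = 19; |E(F_23)| = 20.

Discriminant check: Δ ∝ 4a³ + 27b² = 4·8³ + 27·11² = 4·512 + 27·121 ≡ 2 (mod 23). Nonzero ⇒ E is nonsingular.
For each x ∈ F_23, compute rhs = x³ + 8·x + 11 mod 23, then count y ∈ F_23 with y² ≡ rhs.
  x = 0: rhs = 11, matching y values: none (0 points).
  x = 1: rhs = 20, matching y values: none (0 points).
  x = 2: rhs = 12, matching y values: 9, 14 (2 points).
  x = 3: rhs = 16, matching y values: 4, 19 (2 points).
  x = 4: rhs = 15, matching y values: none (0 points).
  x = 5: rhs = 15, matching y values: none (0 points).
  x = 6: rhs = 22, matching y values: none (0 points).
  x = 7: rhs = 19, matching y values: none (0 points).
  x = 8: rhs = 12, matching y values: 9, 14 (2 points).
  x = 9: rhs = 7, matching y values: none (0 points).
  x = 10: rhs = 10, matching y values: none (0 points).
  x = 11: rhs = 4, matching y values: 2, 21 (2 points).
  x = 12: rhs = 18, matching y values: 8, 15 (2 points).
  x = 13: rhs = 12, matching y values: 9, 14 (2 points).
  x = 14: rhs = 15, matching y values: none (0 points).
  x = 15: rhs = 10, matching y values: none (0 points).
  x = 16: rhs = 3, matching y values: 7, 16 (2 points).
  x = 17: rhs = 0, matching y values: 0 (1 points).
  x = 18: rhs = 7, matching y values: none (0 points).
  x = 19: rhs = 7, matching y values: none (0 points).
  x = 20: rhs = 6, matching y values: 11, 12 (2 points).
  x = 21: rhs = 10, matching y values: none (0 points).
  x = 22: rhs = 2, matching y values: 5, 18 (2 points).
Total affine count: 19.
Full point count |E(F_23)| = 19 + 1 = 20.
Hasse bound: |20 − (23+1)| = |-4| = 4 ≤ 2√23 ≈ 9.5917 ✓.


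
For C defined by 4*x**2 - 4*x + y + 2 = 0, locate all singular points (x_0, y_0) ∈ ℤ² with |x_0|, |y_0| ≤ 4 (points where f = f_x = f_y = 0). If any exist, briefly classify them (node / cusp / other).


No singular points in the scanned grid; C is smooth there.

Compute partial derivatives:
  f_x = 8*x - 4.
  f_y = 1.
f_y = 1 is a nonzero constant, so f_y never vanishes: no point (x, y) can satisfy f = f_x = f_y = 0. In particular no (x, y) ∈ {−4, ..., 4}² is singular; the curve is smooth.


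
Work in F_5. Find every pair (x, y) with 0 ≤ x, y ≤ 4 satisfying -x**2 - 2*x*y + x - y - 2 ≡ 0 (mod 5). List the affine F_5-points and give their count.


Affine F_5-points: {(0, 3), (1, 1), (3, 1), (4, 4)}; count = 4.

For each of the 25 pairs (x, y) ∈ F_5², evaluate f(x, y) mod 5. Record the zeros.
  x = 0: [0↦3, 1↦2, 2↦1, 3↦0, 4↦4]  zeros at y ∈ {3}
  x = 1: [0↦3, 1↦0, 2↦2, 3↦4, 4↦1]  zeros at y ∈ {1}
  x = 2: [0↦1, 1↦1, 2↦1, 3↦1, 4↦1]  zeros at y ∈ ∅
  x = 3: [0↦2, 1↦0, 2↦3, 3↦1, 4↦4]  zeros at y ∈ {1}
  x = 4: [0↦1, 1↦2, 2↦3, 3↦4, 4↦0]  zeros at y ∈ {4}
Collecting zeros: affine points = {(0, 3), (1, 1), (3, 1), (4, 4)}.
Total count |C(F_5)_aff| = 4.


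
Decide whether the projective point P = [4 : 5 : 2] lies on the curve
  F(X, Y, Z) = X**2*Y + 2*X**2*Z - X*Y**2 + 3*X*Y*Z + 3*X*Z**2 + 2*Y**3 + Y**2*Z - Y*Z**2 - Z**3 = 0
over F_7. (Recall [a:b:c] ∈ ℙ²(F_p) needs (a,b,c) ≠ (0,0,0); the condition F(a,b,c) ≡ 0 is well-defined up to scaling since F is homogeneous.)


F(4,5,2) ≡ 1 (mod 7); P is NOT on the curve.

Evaluate F(4, 5, 2) term-by-term (mod 7).
  X**2*Y ↦ 1·16·5·1 = 80
  2*X**2*Z ↦ 2·16·1·2 = 64
  -X*Y**2 ↦ -1·4·25·1 = -100
  3*X*Y*Z ↦ 3·4·5·2 = 120
  3*X*Z**2 ↦ 3·4·1·4 = 48
  2*Y**3 ↦ 2·1·125·1 = 250
  Y**2*Z ↦ 1·1·25·2 = 50
  -Y*Z**2 ↦ -1·1·5·4 = -20
  -Z**3 ↦ -1·1·1·8 = -8
Sum: F(4, 5, 2) = (80) + (64) + (-100) + (120) + (48) + (250) + (50) + (-20) + (-8) = 484.
Reducing mod 7: 484 ≡ 1 (mod 7).
Since F(a, b, c) ≡ 1 ≠ 0 (mod 7), P does NOT lie on the curve.


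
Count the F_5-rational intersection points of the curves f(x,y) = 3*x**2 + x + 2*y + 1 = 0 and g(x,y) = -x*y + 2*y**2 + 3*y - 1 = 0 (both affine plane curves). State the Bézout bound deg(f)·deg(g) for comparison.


Common zeros: {(4, 1)}; count = 1; Bézout bound = 4.

deg(f) = 2, deg(g) = 2, so Bézout bound = 4.
Scan x ∈ F_5. For each x, list the y ∈ F_5 with f(x, y) ≡ 0 and those with g(x, y) ≡ 0 (mod 5); the common zeros in that column are the intersection.
  x = 0: f ≡ 0 at y ∈ {2}; g ≡ 0 at y ∈ ∅; common: ∅.
  x = 1: f ≡ 0 at y ∈ {0}; g ≡ 0 at y ∈ ∅; common: ∅.
  x = 2: f ≡ 0 at y ∈ {0}; g ≡ 0 at y ∈ {3, 4}; common: ∅.
  x = 3: f ≡ 0 at y ∈ {2}; g ≡ 0 at y ∈ ∅; common: ∅.
  x = 4: f ≡ 0 at y ∈ {1}; g ≡ 0 at y ∈ {1, 2}; common: {1}.
Collecting: common zeros = {(4, 1)}, so the count is 1.
Comparison with the Bézout bound: 1 ≤ 4 = deg(f)·deg(g), as expected for curves with no common component (the affine F_5-count falls short of the bound because intersections may lie at infinity, over extension fields, or carry multiplicity).


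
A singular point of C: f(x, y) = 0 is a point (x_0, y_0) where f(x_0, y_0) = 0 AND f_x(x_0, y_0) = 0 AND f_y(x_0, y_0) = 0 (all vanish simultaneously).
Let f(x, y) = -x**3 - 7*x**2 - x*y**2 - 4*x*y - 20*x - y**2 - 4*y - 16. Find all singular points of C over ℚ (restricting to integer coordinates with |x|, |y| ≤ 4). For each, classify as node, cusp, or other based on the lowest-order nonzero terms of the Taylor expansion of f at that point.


Singular points: {(-2, -2)}; classification: node.

Compute partial derivatives:
  f_x = -3*x**2 - 14*x - y**2 - 4*y - 20.
  f_y = -2*x*y - 4*x - 2*y - 4.
Scan x_0 ∈ {−4, ..., 4}. For each x_0, f_y(x_0, y) is a polynomial in y; find its integer roots y ∈ {−4, ..., 4}, then test f_x and f at those candidates.
  x = -4: f_y(-4, y) = 6*y + 12; vanishes at y ∈ {-2}. (-4, -2): f_x = -8 ≠ 0.
  x = -3: f_y(-3, y) = 4*y + 8; vanishes at y ∈ {-2}. (-3, -2): f_x = -1 ≠ 0.
  x = -2: f_y(-2, y) = 2*y + 4; vanishes at y ∈ {-2}. (-2, -2): f_x = 0, f = 0 — SINGULAR.
  x = -1: f_y(-1, y) = 0; vanishes at y ∈ {-4, -3, -2, -1, 0, 1, 2, 3, 4}. (-1, -4): f_x = -9 ≠ 0; (-1, -3): f_x = -6 ≠ 0; (-1, -2): f_x = -5 ≠ 0; (-1, -1): f_x = -6 ≠ 0; (-1, 0): f_x = -9 ≠ 0; (-1, 1): f_x = -14 ≠ 0; (-1, 2): f_x = -21 ≠ 0; (-1, 3): f_x = -30 ≠ 0; (-1, 4): f_x = -41 ≠ 0.
  x = 0: f_y(0, y) = -2*y - 4; vanishes at y ∈ {-2}. (0, -2): f_x = -16 ≠ 0.
  x = 1: f_y(1, y) = -4*y - 8; vanishes at y ∈ {-2}. (1, -2): f_x = -33 ≠ 0.
  x = 2: f_y(2, y) = -6*y - 12; vanishes at y ∈ {-2}. (2, -2): f_x = -56 ≠ 0.
  x = 3: f_y(3, y) = -8*y - 16; vanishes at y ∈ {-2}. (3, -2): f_x = -85 ≠ 0.
  x = 4: f_y(4, y) = -10*y - 20; vanishes at y ∈ {-2}. (4, -2): f_x = -120 ≠ 0.
Only singular point on the grid: (-2, -2).
Classify: substitute x = -2 + u, y = -2 + v and expand: f = -u**3 - u**2 - u*v**2 + v**2.
No constant or linear terms (consistent with a singular point). Quadratic part: -u**2 + v**2. Cubic part: -u**3 - u*v**2.
The quadratic part v**2 - u**2 = (v − u)(v + u) splits into two distinct linear factors, so there are two distinct tangent lines y − -2 = ±(x − -2) — this is a node (ordinary double point).
Classification: node.


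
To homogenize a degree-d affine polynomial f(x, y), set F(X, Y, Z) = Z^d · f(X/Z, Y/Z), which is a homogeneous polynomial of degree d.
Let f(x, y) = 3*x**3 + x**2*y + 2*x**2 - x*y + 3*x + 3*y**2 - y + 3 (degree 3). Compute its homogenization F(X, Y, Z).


F(X, Y, Z) = 3*X**3 + X**2*Y + 2*X**2*Z - X*Y*Z + 3*X*Z**2 + 3*Y**2*Z - Y*Z**2 + 3*Z**3

deg(f) = 3.
Substitute x = X/Z, y = Y/Z into f, then multiply by Z^3.
  monomial 3·x^3·y^0 ↦ 3·X^3·Y^0·Z^0.
  monomial 1·x^2·y^1 ↦ 1·X^2·Y^1·Z^0.
  monomial 2·x^2·y^0 ↦ 2·X^2·Y^0·Z^1.
  monomial -1·x^1·y^1 ↦ -1·X^1·Y^1·Z^1.
  monomial 3·x^1·y^0 ↦ 3·X^1·Y^0·Z^2.
  monomial 3·x^0·y^2 ↦ 3·X^0·Y^2·Z^1.
  monomial -1·x^0·y^1 ↦ -1·X^0·Y^1·Z^2.
  monomial 3·x^0·y^0 ↦ 3·X^0·Y^0·Z^3.
Collecting: F(X, Y, Z) = 3*X**3 + X**2*Y + 2*X**2*Z - X*Y*Z + 3*X*Z**2 + 3*Y**2*Z - Y*Z**2 + 3*Z**3.


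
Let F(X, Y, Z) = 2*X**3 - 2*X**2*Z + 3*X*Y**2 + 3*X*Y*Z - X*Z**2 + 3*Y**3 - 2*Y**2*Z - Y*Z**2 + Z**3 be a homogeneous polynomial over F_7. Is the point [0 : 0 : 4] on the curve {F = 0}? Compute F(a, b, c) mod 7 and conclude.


F(0,0,4) ≡ 1 (mod 7); P is NOT on the curve.

Evaluate F(0, 0, 4) term-by-term (mod 7).
  2*X**3 ↦ 2·0·1·1 = 0
  -2*X**2*Z ↦ -2·0·1·4 = 0
  3*X*Y**2 ↦ 3·0·0·1 = 0
  3*X*Y*Z ↦ 3·0·0·4 = 0
  -X*Z**2 ↦ -1·0·1·16 = 0
  3*Y**3 ↦ 3·1·0·1 = 0
  -2*Y**2*Z ↦ -2·1·0·4 = 0
  -Y*Z**2 ↦ -1·1·0·16 = 0
  Z**3 ↦ 1·1·1·64 = 64
Sum: F(0, 0, 4) = (0) + (0) + (0) + (0) + (0) + (0) + (0) + (0) + (64) = 64.
Reducing mod 7: 64 ≡ 1 (mod 7).
Since F(a, b, c) ≡ 1 ≠ 0 (mod 7), P does NOT lie on the curve.


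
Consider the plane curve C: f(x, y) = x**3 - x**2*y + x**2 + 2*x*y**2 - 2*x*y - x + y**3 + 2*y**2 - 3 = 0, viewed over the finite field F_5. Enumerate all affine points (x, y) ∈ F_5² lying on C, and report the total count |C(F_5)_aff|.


Affine F_5-points: {(0, 1), (1, 1), (2, 4), (3, 0), (3, 2), (4, 1)}; count = 6.

For each of the 25 pairs (x, y) ∈ F_5², evaluate f(x, y) mod 5. Record the zeros.
  x = 0: [0↦2, 1↦0, 2↦3, 3↦2, 4↦3]  zeros at y ∈ {1}
  x = 1: [0↦3, 1↦0, 2↦1, 3↦2, 4↦4]  zeros at y ∈ {1}
  x = 2: [0↦2, 1↦1, 2↦3, 3↦4, 4↦0]  zeros at y ∈ {4}
  x = 3: [0↦0, 1↦4, 2↦0, 3↦4, 4↦2]  zeros at y ∈ {0, 2}
  x = 4: [0↦3, 1↦0, 2↦3, 3↦3, 4↦1]  zeros at y ∈ {1}
Collecting zeros: affine points = {(0, 1), (1, 1), (2, 4), (3, 0), (3, 2), (4, 1)}.
Total count |C(F_5)_aff| = 6.


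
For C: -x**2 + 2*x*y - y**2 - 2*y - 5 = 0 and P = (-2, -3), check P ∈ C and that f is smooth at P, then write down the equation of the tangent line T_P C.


Tangent line at P: -2*x - 4 = 0.

Step 1: f(-2, -3) = 0, so P lies on C.
Step 2: partial derivatives
  f_x(x, y) = -2*x + 2*y, f_y(x, y) = 2*x - 2*y - 2.
  f_x(P) = -2, f_y(P) = 0 (gradient nonzero, so P is smooth).
Step 3: tangent line at P: -2·(x − -2) + 0·(y − -3) = 0.
Expanding: -2*x - 4 = 0.


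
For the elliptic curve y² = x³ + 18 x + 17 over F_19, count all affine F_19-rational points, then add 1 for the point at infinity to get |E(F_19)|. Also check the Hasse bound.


Affine points = {(0, 6), (0, 13), (1, 6), (1, 13), (2, 2), (2, 17), (4, 1), (4, 18), (5, 2), (5, 17), (7, 7), (7, 12), (10, 0), (11, 8), (11, 11), (12, 2), (12, 17), (13, 4), (13, 15), (14, 7), (14, 12), (17, 7), (17, 12), (18, 6), (18, 13)}; affine count = 25; |E(F_19)| = 26.

Discriminant check: Δ ∝ 4a³ + 27b² = 4·18³ + 27·17² = 4·5832 + 27·289 ≡ 9 (mod 19). Nonzero ⇒ E is nonsingular.
For each x ∈ F_19, compute rhs = x³ + 18·x + 17 mod 19, then count y ∈ F_19 with y² ≡ rhs.
  x = 0: rhs = 17, matching y values: 6, 13 (2 points).
  x = 1: rhs = 17, matching y values: 6, 13 (2 points).
  x = 2: rhs = 4, matching y values: 2, 17 (2 points).
  x = 3: rhs = 3, matching y values: none (0 points).
  x = 4: rhs = 1, matching y values: 1, 18 (2 points).
  x = 5: rhs = 4, matching y values: 2, 17 (2 points).
  x = 6: rhs = 18, matching y values: none (0 points).
  x = 7: rhs = 11, matching y values: 7, 12 (2 points).
  x = 8: rhs = 8, matching y values: none (0 points).
  x = 9: rhs = 15, matching y values: none (0 points).
  x = 10: rhs = 0, matching y values: 0 (1 points).
  x = 11: rhs = 7, matching y values: 8, 11 (2 points).
  x = 12: rhs = 4, matching y values: 2, 17 (2 points).
  x = 13: rhs = 16, matching y values: 4, 15 (2 points).
  x = 14: rhs = 11, matching y values: 7, 12 (2 points).
  x = 15: rhs = 14, matching y values: none (0 points).
  x = 16: rhs = 12, matching y values: none (0 points).
  x = 17: rhs = 11, matching y values: 7, 12 (2 points).
  x = 18: rhs = 17, matching y values: 6, 13 (2 points).
Total affine count: 25.
Full point count |E(F_19)| = 25 + 1 = 26.
Hasse bound: |26 − (19+1)| = |6| = 6 ≤ 2√19 ≈ 8.7178 ✓.


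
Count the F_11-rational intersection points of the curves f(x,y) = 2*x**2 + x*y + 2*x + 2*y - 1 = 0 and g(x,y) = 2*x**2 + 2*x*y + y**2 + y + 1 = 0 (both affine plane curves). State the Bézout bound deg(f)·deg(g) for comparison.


Common zeros: ∅; count = 0; Bézout bound = 4.

deg(f) = 2, deg(g) = 2, so Bézout bound = 4.
Scan x ∈ F_11. For each x, list the y ∈ F_11 with f(x, y) ≡ 0 and those with g(x, y) ≡ 0 (mod 11); the common zeros in that column are the intersection.
  x = 0: f ≡ 0 at y ∈ {6}; g ≡ 0 at y ∈ ∅; common: ∅.
  x = 1: f ≡ 0 at y ∈ {10}; g ≡ 0 at y ∈ ∅; common: ∅.
  x = 2: f ≡ 0 at y ∈ {0}; g ≡ 0 at y ∈ {3}; common: ∅.
  x = 3: f ≡ 0 at y ∈ {2}; g ≡ 0 at y ∈ ∅; common: ∅.
  x = 4: f ≡ 0 at y ∈ {10}; g ≡ 0 at y ∈ {0, 2}; common: ∅.
  x = 5: f ≡ 0 at y ∈ {1}; g ≡ 0 at y ∈ {2, 9}; common: ∅.
  x = 6: f ≡ 0 at y ∈ {2}; g ≡ 0 at y ∈ {3, 6}; common: ∅.
  x = 7: f ≡ 0 at y ∈ {6}; g ≡ 0 at y ∈ {0, 7}; common: ∅.
  x = 8: f ≡ 0 at y ∈ {0}; g ≡ 0 at y ∈ {7, 9}; common: ∅.
  x = 9: f ≡ 0 at y ∈ ∅; g ≡ 0 at y ∈ ∅; common: ∅.
  x = 10: f ≡ 0 at y ∈ {1}; g ≡ 0 at y ∈ {6}; common: ∅.
Collecting: common zeros = ∅, so the count is 0.
Comparison with the Bézout bound: 0 ≤ 4 = deg(f)·deg(g), as expected for curves with no common component (the affine F_11-count falls short of the bound because intersections may lie at infinity, over extension fields, or carry multiplicity).


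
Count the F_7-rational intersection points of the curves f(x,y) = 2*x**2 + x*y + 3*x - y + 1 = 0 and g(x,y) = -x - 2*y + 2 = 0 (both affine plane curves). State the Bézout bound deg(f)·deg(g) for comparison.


Common zeros: {(0, 1), (4, 6)}; count = 2; Bézout bound = 2.

deg(f) = 2, deg(g) = 1, so Bézout bound = 2.
Scan x ∈ F_7. For each x, list the y ∈ F_7 with f(x, y) ≡ 0 and those with g(x, y) ≡ 0 (mod 7); the common zeros in that column are the intersection.
  x = 0: f ≡ 0 at y ∈ {1}; g ≡ 0 at y ∈ {1}; common: {1}.
  x = 1: f ≡ 0 at y ∈ ∅; g ≡ 0 at y ∈ {4}; common: ∅.
  x = 2: f ≡ 0 at y ∈ {6}; g ≡ 0 at y ∈ {0}; common: ∅.
  x = 3: f ≡ 0 at y ∈ {0}; g ≡ 0 at y ∈ {3}; common: ∅.
  x = 4: f ≡ 0 at y ∈ {6}; g ≡ 0 at y ∈ {6}; common: {6}.
  x = 5: f ≡ 0 at y ∈ {1}; g ≡ 0 at y ∈ {2}; common: ∅.
  x = 6: f ≡ 0 at y ∈ {0}; g ≡ 0 at y ∈ {5}; common: ∅.
Collecting: common zeros = {(0, 1), (4, 6)}, so the count is 2.
Comparison with the Bézout bound: 2 ≤ 2 = deg(f)·deg(g), as expected for curves with no common component (the bound is attained).


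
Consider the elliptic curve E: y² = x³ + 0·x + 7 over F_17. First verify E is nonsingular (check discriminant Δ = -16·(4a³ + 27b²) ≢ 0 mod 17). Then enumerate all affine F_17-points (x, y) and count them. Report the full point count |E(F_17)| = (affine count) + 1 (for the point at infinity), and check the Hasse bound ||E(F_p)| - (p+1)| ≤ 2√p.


Affine points = {(1, 5), (1, 12), (2, 7), (2, 10), (3, 0), (5, 8), (5, 9), (6, 6), (6, 11), (8, 3), (8, 14), (10, 2), (10, 15), (12, 1), (12, 16), (15, 4), (15, 13)}; affine count = 17; |E(F_17)| = 18.

Discriminant check: Δ ∝ 4a³ + 27b² = 4·0³ + 27·7² = 4·0 + 27·49 ≡ 14 (mod 17). Nonzero ⇒ E is nonsingular.
For each x ∈ F_17, compute rhs = x³ + 0·x + 7 mod 17, then count y ∈ F_17 with y² ≡ rhs.
  x = 0: rhs = 7, matching y values: none (0 points).
  x = 1: rhs = 8, matching y values: 5, 12 (2 points).
  x = 2: rhs = 15, matching y values: 7, 10 (2 points).
  x = 3: rhs = 0, matching y values: 0 (1 points).
  x = 4: rhs = 3, matching y values: none (0 points).
  x = 5: rhs = 13, matching y values: 8, 9 (2 points).
  x = 6: rhs = 2, matching y values: 6, 11 (2 points).
  x = 7: rhs = 10, matching y values: none (0 points).
  x = 8: rhs = 9, matching y values: 3, 14 (2 points).
  x = 9: rhs = 5, matching y values: none (0 points).
  x = 10: rhs = 4, matching y values: 2, 15 (2 points).
  x = 11: rhs = 12, matching y values: none (0 points).
  x = 12: rhs = 1, matching y values: 1, 16 (2 points).
  x = 13: rhs = 11, matching y values: none (0 points).
  x = 14: rhs = 14, matching y values: none (0 points).
  x = 15: rhs = 16, matching y values: 4, 13 (2 points).
  x = 16: rhs = 6, matching y values: none (0 points).
Total affine count: 17.
Full point count |E(F_17)| = 17 + 1 = 18.
Hasse bound: |18 − (17+1)| = |0| = 0 ≤ 2√17 ≈ 8.2462 ✓.


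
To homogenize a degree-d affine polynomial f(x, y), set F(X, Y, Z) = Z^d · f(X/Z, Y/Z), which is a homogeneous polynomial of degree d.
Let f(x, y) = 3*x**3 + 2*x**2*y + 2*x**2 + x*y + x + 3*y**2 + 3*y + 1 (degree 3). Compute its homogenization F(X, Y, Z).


F(X, Y, Z) = 3*X**3 + 2*X**2*Y + 2*X**2*Z + X*Y*Z + X*Z**2 + 3*Y**2*Z + 3*Y*Z**2 + Z**3

deg(f) = 3.
Substitute x = X/Z, y = Y/Z into f, then multiply by Z^3.
  monomial 3·x^3·y^0 ↦ 3·X^3·Y^0·Z^0.
  monomial 2·x^2·y^1 ↦ 2·X^2·Y^1·Z^0.
  monomial 2·x^2·y^0 ↦ 2·X^2·Y^0·Z^1.
  monomial 1·x^1·y^1 ↦ 1·X^1·Y^1·Z^1.
  monomial 1·x^1·y^0 ↦ 1·X^1·Y^0·Z^2.
  monomial 3·x^0·y^2 ↦ 3·X^0·Y^2·Z^1.
  monomial 3·x^0·y^1 ↦ 3·X^0·Y^1·Z^2.
  monomial 1·x^0·y^0 ↦ 1·X^0·Y^0·Z^3.
Collecting: F(X, Y, Z) = 3*X**3 + 2*X**2*Y + 2*X**2*Z + X*Y*Z + X*Z**2 + 3*Y**2*Z + 3*Y*Z**2 + Z**3.


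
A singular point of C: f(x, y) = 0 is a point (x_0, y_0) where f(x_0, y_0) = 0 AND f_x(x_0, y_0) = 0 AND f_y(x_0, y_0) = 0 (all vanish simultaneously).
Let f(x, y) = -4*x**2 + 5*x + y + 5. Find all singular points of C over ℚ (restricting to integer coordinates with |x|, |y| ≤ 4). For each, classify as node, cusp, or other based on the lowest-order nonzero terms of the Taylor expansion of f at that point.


No singular points in the scanned grid; C is smooth there.

Compute partial derivatives:
  f_x = 5 - 8*x.
  f_y = 1.
f_y = 1 is a nonzero constant, so f_y never vanishes: no point (x, y) can satisfy f = f_x = f_y = 0. In particular no (x, y) ∈ {−4, ..., 4}² is singular; the curve is smooth.


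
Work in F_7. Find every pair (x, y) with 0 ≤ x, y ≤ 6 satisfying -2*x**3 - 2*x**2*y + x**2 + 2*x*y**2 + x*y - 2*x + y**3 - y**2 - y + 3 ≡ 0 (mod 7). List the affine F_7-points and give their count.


Affine F_7-points: {(0, 5), (1, 0), (1, 1), (1, 5), (2, 2), (3, 6), (5, 2), (5, 5)}; count = 8.

For each of the 49 pairs (x, y) ∈ F_7², evaluate f(x, y) mod 7. Record the zeros.
  x = 0: [0↦3, 1↦2, 2↦5, 3↦4, 4↦5, 5↦0, 6↦2]  zeros at y ∈ {5}
  x = 1: [0↦0, 1↦0, 2↦1, 3↦2, 4↦2, 5↦0, 6↦2]  zeros at y ∈ {0, 1, 5}
  x = 2: [0↦1, 1↦5, 2↦0, 3↦6, 4↦1, 5↦5, 6↦3]  zeros at y ∈ {2}
  x = 3: [0↦1, 1↦5, 2↦4, 3↦4, 4↦4, 5↦3, 6↦0]  zeros at y ∈ {6}
  x = 4: [0↦2, 1↦2, 2↦1, 3↦5, 4↦6, 5↦3, 6↦2]  zeros at y ∈ ∅
  x = 5: [0↦6, 1↦5, 2↦0, 3↦4, 4↦2, 5↦0, 6↦4]  zeros at y ∈ {2, 5}
  x = 6: [0↦1, 1↦2, 2↦3, 3↦3, 4↦1, 5↦3, 6↦1]  zeros at y ∈ ∅
Collecting zeros: affine points = {(0, 5), (1, 0), (1, 1), (1, 5), (2, 2), (3, 6), (5, 2), (5, 5)}.
Total count |C(F_7)_aff| = 8.


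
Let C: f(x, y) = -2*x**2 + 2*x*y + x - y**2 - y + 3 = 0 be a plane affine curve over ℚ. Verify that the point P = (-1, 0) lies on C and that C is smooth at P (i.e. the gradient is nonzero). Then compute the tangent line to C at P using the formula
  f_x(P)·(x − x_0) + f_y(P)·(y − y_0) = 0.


Tangent line at P: 5*x - 3*y + 5 = 0.

Step 1: f(-1, 0) = 0, so P lies on C.
Step 2: partial derivatives
  f_x(x, y) = -4*x + 2*y + 1, f_y(x, y) = 2*x - 2*y - 1.
  f_x(P) = 5, f_y(P) = -3 (gradient nonzero, so P is smooth).
Step 3: tangent line at P: 5·(x − -1) + -3·(y − 0) = 0.
Expanding: 5*x - 3*y + 5 = 0.


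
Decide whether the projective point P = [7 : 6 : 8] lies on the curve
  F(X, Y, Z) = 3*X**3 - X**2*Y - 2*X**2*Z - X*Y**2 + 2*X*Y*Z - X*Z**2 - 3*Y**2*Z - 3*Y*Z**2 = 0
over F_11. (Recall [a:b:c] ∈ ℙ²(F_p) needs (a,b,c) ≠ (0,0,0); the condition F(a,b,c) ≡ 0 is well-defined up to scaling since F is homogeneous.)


F(7,6,8) ≡ 8 (mod 11); P is NOT on the curve.

Evaluate F(7, 6, 8) term-by-term (mod 11).
  3*X**3 ↦ 3·343·1·1 = 1029
  -X**2*Y ↦ -1·49·6·1 = -294
  -2*X**2*Z ↦ -2·49·1·8 = -784
  -X*Y**2 ↦ -1·7·36·1 = -252
  2*X*Y*Z ↦ 2·7·6·8 = 672
  -X*Z**2 ↦ -1·7·1·64 = -448
  -3*Y**2*Z ↦ -3·1·36·8 = -864
  -3*Y*Z**2 ↦ -3·1·6·64 = -1152
Sum: F(7, 6, 8) = (1029) + (-294) + (-784) + (-252) + (672) + (-448) + (-864) + (-1152) = -2093.
Reducing mod 11: -2093 ≡ 8 (mod 11).
Since F(a, b, c) ≡ 8 ≠ 0 (mod 11), P does NOT lie on the curve.


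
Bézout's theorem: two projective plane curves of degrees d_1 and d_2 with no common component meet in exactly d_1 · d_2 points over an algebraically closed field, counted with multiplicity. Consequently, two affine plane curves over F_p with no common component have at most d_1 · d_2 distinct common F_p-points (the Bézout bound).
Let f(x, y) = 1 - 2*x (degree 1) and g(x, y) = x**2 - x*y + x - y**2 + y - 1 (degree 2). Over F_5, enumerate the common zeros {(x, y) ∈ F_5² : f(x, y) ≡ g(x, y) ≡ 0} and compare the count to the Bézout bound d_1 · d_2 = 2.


Common zeros: ∅; count = 0; Bézout bound = 2.

deg(f) = 1, deg(g) = 2, so Bézout bound = 2.
Scan x ∈ F_5. For each x, list the y ∈ F_5 with f(x, y) ≡ 0 and those with g(x, y) ≡ 0 (mod 5); the common zeros in that column are the intersection.
  x = 0: f ≡ 0 at y ∈ ∅; g ≡ 0 at y ∈ ∅; common: ∅.
  x = 1: f ≡ 0 at y ∈ ∅; g ≡ 0 at y ∈ {1, 4}; common: ∅.
  x = 2: f ≡ 0 at y ∈ ∅; g ≡ 0 at y ∈ {0, 4}; common: ∅.
  x = 3: f ≡ 0 at y ∈ {0, 1, 2, 3, 4}; g ≡ 0 at y ∈ ∅; common: ∅.
  x = 4: f ≡ 0 at y ∈ ∅; g ≡ 0 at y ∈ {1}; common: ∅.
Collecting: common zeros = ∅, so the count is 0.
Comparison with the Bézout bound: 0 ≤ 2 = deg(f)·deg(g), as expected for curves with no common component (the affine F_5-count falls short of the bound because intersections may lie at infinity, over extension fields, or carry multiplicity).


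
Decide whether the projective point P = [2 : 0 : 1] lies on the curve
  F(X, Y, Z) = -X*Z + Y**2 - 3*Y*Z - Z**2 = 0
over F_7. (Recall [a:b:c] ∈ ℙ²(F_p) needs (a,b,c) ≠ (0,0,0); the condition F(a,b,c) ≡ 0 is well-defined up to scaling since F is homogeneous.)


F(2,0,1) ≡ 4 (mod 7); P is NOT on the curve.

Evaluate F(2, 0, 1) term-by-term (mod 7).
  -X*Z ↦ -1·2·1·1 = -2
  Y**2 ↦ 1·1·0·1 = 0
  -3*Y*Z ↦ -3·1·0·1 = 0
  -Z**2 ↦ -1·1·1·1 = -1
Sum: F(2, 0, 1) = (-2) + (0) + (0) + (-1) = -3.
Reducing mod 7: -3 ≡ 4 (mod 7).
Since F(a, b, c) ≡ 4 ≠ 0 (mod 7), P does NOT lie on the curve.


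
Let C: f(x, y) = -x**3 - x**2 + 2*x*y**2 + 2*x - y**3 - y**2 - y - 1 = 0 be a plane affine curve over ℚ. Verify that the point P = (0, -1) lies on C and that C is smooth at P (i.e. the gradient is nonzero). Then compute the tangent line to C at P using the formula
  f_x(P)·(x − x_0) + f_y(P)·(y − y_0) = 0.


Tangent line at P: 4*x - 2*y - 2 = 0.

Step 1: f(0, -1) = 0, so P lies on C.
Step 2: partial derivatives
  f_x(x, y) = -3*x**2 - 2*x + 2*y**2 + 2, f_y(x, y) = 4*x*y - 3*y**2 - 2*y - 1.
  f_x(P) = 4, f_y(P) = -2 (gradient nonzero, so P is smooth).
Step 3: tangent line at P: 4·(x − 0) + -2·(y − -1) = 0.
Expanding: 4*x - 2*y - 2 = 0.
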